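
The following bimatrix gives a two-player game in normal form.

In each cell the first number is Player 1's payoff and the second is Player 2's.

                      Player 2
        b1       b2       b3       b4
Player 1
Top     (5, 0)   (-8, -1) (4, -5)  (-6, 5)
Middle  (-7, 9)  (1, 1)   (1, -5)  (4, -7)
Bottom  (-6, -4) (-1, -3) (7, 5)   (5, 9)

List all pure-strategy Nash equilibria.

Player 1 against b1: payoffs 5, -7, -6 → best response Top.
Player 1 against b2: payoffs -8, 1, -1 → best response Middle.
Player 1 against b3: payoffs 4, 1, 7 → best response Bottom.
Player 1 against b4: payoffs -6, 4, 5 → best response Bottom.
Player 2 against Top: payoffs 0, -1, -5, 5 → best response b4.
Player 2 against Middle: payoffs 9, 1, -5, -7 → best response b1.
Player 2 against Bottom: payoffs -4, -3, 5, 9 → best response b4.
Mutual best responses: (Bottom, b4).

Pure NE: (Bottom, b4)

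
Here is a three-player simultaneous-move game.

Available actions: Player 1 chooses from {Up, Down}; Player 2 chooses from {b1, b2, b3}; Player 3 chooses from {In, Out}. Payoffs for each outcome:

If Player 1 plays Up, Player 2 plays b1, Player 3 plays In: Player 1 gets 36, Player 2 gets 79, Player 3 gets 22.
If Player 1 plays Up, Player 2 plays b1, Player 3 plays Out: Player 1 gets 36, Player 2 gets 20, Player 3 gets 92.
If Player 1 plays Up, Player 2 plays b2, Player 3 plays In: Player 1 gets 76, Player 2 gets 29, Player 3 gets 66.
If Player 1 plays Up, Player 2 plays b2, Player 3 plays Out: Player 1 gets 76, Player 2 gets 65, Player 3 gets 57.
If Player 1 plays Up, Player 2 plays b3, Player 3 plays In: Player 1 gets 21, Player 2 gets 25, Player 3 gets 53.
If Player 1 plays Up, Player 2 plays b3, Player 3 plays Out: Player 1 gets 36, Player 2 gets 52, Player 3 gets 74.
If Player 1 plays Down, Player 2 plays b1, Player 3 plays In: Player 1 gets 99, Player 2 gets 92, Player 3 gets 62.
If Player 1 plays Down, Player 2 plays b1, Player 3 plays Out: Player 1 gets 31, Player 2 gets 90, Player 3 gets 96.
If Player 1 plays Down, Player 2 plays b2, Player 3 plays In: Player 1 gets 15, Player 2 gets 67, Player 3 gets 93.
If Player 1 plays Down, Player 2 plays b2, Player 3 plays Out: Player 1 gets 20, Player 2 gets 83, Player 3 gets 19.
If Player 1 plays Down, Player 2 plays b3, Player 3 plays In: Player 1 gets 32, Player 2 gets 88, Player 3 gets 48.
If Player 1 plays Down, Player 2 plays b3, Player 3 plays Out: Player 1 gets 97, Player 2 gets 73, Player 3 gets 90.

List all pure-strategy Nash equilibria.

(Up, b1, In): Player 1 can switch to Down (36 → 99). Not NE.
(Up, b1, Out): Player 2 can switch to b2 (20 → 65). Not NE.
(Up, b2, In): Player 2 can switch to b1 (29 → 79). Not NE.
(Up, b2, Out): Player 3 can switch to In (57 → 66). Not NE.
(Up, b3, In): Player 1 can switch to Down (21 → 32). Not NE.
(Up, b3, Out): Player 1 can switch to Down (36 → 97). Not NE.
(Down, b1, In): Player 3 can switch to Out (62 → 96). Not NE.
(Down, b1, Out): Player 1 can switch to Up (31 → 36). Not NE.
(Down, b2, In): Player 1 can switch to Up (15 → 76). Not NE.
(Down, b2, Out): Player 1 can switch to Up (20 → 76). Not NE.
(The remaining 2 profiles each have a profitable deviation by the same check.)

There is no pure-strategy Nash equilibrium.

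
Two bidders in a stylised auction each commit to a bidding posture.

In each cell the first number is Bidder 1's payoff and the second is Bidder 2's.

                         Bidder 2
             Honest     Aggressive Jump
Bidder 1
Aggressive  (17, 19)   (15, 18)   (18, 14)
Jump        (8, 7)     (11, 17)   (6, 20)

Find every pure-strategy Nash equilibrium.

The unique pure-strategy Nash equilibrium is (Aggressive, Honest).

(Aggressive, Honest): Bidder 1 gets 17, best alternative 8; Bidder 2 gets 19, best alternative 18. No profitable deviation — NE.
(Aggressive, Aggressive): Bidder 2 can switch to Honest (18 → 19). Not NE.
(Aggressive, Jump): Bidder 2 can switch to Honest (14 → 19). Not NE.
(Jump, Honest): Bidder 1 can switch to Aggressive (8 → 17). Not NE.
(Jump, Aggressive): Bidder 1 can switch to Aggressive (11 → 15). Not NE.
(Jump, Jump): Bidder 1 can switch to Aggressive (6 → 18). Not NE.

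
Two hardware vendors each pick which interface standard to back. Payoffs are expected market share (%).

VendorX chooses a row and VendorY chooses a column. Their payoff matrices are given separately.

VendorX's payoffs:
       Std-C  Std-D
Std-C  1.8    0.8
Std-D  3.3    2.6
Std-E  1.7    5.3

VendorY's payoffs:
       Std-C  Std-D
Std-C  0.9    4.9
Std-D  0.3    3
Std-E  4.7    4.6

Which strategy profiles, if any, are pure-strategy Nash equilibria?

VendorX against Std-C: payoffs 1.8, 3.3, 1.7 → best response Std-D.
VendorX against Std-D: payoffs 0.8, 2.6, 5.3 → best response Std-E.
VendorY against Std-C: payoffs 0.9, 4.9 → best response Std-D.
VendorY against Std-D: payoffs 0.3, 3 → best response Std-D.
VendorY against Std-E: payoffs 4.7, 4.6 → best response Std-C.
No profile is a mutual best response for all players.

none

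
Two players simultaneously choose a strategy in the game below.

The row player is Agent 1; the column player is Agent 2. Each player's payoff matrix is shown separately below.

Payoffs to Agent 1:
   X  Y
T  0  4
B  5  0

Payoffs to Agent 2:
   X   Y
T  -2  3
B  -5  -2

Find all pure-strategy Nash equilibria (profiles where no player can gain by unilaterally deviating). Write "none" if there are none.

Pure NE: (T, Y)

Mark each player's best response to every combination of opponents' strategies; a profile where every player is best-responding is a pure Nash equilibrium.
Agent 1 against X: payoffs 0, 5 → best response B.
Agent 1 against Y: payoffs 4, 0 → best response T.
Agent 2 against T: payoffs -2, 3 → best response Y.
Agent 2 against B: payoffs -5, -2 → best response Y.
Mutual best responses: (T, Y).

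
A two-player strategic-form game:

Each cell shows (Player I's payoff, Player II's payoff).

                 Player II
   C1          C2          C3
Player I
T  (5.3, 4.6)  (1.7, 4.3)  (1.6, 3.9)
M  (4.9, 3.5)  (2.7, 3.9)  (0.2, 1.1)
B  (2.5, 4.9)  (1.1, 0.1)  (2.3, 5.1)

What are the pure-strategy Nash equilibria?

The pure Nash equilibria are (T, C1); (M, C2); (B, C3).

For each player, find the best response to each opponent profile; mutual best responses are the pure NE.
Player I against C1: payoffs 5.3, 4.9, 2.5 → best response T.
Player I against C2: payoffs 1.7, 2.7, 1.1 → best response M.
Player I against C3: payoffs 1.6, 0.2, 2.3 → best response B.
Player II against T: payoffs 4.6, 4.3, 3.9 → best response C1.
Player II against M: payoffs 3.5, 3.9, 1.1 → best response C2.
Player II against B: payoffs 4.9, 0.1, 5.1 → best response C3.
Mutual best responses: (T, C1); (M, C2); (B, C3).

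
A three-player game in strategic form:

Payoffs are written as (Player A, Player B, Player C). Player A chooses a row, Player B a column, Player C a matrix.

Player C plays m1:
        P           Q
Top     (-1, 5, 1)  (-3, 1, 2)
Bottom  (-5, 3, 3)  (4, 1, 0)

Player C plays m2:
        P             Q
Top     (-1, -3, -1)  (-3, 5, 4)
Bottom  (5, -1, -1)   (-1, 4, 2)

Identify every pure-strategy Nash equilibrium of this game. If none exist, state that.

Player A against (P, m1): payoffs -1, -5 → best response Top.
Player A against (P, m2): payoffs -1, 5 → best response Bottom.
Player A against (Q, m1): payoffs -3, 4 → best response Bottom.
Player A against (Q, m2): payoffs -3, -1 → best response Bottom.
Player B against (Top, m1): payoffs 5, 1 → best response P.
Player B against (Top, m2): payoffs -3, 5 → best response Q.
Player B against (Bottom, m1): payoffs 3, 1 → best response P.
Player B against (Bottom, m2): payoffs -1, 4 → best response Q.
Player C against (Top, P): payoffs 1, -1 → best response m1.
Player C against (Top, Q): payoffs 2, 4 → best response m2.
Player C against (Bottom, P): payoffs 3, -1 → best response m1.
Player C against (Bottom, Q): payoffs 0, 2 → best response m2.
Mutual best responses: (Top, P, m1); (Bottom, Q, m2).

(Top, P, m1), (Bottom, Q, m2)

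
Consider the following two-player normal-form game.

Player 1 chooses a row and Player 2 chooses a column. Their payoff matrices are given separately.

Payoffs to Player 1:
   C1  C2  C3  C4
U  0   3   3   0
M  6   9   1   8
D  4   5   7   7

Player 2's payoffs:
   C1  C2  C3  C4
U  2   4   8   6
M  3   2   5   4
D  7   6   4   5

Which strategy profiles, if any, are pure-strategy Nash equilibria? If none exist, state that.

Player 1 against C1: payoffs 0, 6, 4 → best response M.
Player 1 against C2: payoffs 3, 9, 5 → best response M.
Player 1 against C3: payoffs 3, 1, 7 → best response D.
Player 1 against C4: payoffs 0, 8, 7 → best response M.
Player 2 against U: payoffs 2, 4, 8, 6 → best response C3.
Player 2 against M: payoffs 3, 2, 5, 4 → best response C3.
Player 2 against D: payoffs 7, 6, 4, 5 → best response C1.
No profile is a mutual best response for all players.

none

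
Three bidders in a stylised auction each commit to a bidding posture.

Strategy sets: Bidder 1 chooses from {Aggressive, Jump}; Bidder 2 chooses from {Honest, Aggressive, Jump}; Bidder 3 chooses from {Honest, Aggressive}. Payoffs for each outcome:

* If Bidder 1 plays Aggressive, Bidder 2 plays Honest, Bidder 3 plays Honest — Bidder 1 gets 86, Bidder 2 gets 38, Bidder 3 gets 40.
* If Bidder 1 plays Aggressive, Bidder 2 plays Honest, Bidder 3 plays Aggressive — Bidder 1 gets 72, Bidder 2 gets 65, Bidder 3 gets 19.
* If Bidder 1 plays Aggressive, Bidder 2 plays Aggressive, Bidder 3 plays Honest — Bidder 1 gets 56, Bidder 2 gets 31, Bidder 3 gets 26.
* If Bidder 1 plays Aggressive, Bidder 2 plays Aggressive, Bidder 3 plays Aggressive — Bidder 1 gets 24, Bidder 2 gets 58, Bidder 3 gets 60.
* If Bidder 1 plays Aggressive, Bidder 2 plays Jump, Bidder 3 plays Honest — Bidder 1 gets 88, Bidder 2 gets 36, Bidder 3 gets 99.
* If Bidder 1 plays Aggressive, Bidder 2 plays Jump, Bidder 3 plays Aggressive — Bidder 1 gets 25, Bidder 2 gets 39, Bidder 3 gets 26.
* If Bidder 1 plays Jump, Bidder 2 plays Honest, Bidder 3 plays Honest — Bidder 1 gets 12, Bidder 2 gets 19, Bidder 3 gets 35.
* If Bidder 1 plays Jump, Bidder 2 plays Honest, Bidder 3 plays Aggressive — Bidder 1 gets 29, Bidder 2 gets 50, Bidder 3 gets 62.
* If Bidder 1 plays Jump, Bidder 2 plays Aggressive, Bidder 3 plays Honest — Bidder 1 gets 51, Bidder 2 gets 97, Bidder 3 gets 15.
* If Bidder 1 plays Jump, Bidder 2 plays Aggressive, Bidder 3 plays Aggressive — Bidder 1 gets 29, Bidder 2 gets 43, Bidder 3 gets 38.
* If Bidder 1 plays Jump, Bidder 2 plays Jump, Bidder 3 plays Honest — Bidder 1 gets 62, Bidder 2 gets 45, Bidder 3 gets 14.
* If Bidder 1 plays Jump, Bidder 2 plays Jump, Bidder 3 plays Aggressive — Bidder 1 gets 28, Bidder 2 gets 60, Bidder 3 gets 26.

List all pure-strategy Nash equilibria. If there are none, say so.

Pure-strategy Nash equilibria: (Aggressive, Honest, Honest), (Jump, Jump, Aggressive)

For each strategy profile, look for a profitable unilateral deviation.
(Aggressive, Honest, Honest): Bidder 1 gets 86, best alternative 12; Bidder 2 gets 38, best alternative 36; Bidder 3 gets 40, best alternative 19. No profitable deviation — NE.
(Aggressive, Honest, Aggressive): Bidder 3 can switch to Honest (19 → 40). Not NE.
(Aggressive, Aggressive, Honest): Bidder 2 can switch to Honest (31 → 38). Not NE.
(Aggressive, Aggressive, Aggressive): Bidder 1 can switch to Jump (24 → 29). Not NE.
(Aggressive, Jump, Honest): Bidder 2 can switch to Honest (36 → 38). Not NE.
(Aggressive, Jump, Aggressive): Bidder 1 can switch to Jump (25 → 28). Not NE.
(Jump, Honest, Honest): Bidder 1 can switch to Aggressive (12 → 86). Not NE.
(Jump, Honest, Aggressive): Bidder 1 can switch to Aggressive (29 → 72). Not NE.
(Jump, Aggressive, Honest): Bidder 1 can switch to Aggressive (51 → 56). Not NE.
(Jump, Aggressive, Aggressive): Bidder 2 can switch to Honest (43 → 50). Not NE.
(Jump, Jump, Honest): Bidder 1 can switch to Aggressive (62 → 88). Not NE.
(Jump, Jump, Aggressive): Bidder 1 gets 28, best alternative 25; Bidder 2 gets 60, best alternative 50; Bidder 3 gets 26, best alternative 14. No profitable deviation — NE.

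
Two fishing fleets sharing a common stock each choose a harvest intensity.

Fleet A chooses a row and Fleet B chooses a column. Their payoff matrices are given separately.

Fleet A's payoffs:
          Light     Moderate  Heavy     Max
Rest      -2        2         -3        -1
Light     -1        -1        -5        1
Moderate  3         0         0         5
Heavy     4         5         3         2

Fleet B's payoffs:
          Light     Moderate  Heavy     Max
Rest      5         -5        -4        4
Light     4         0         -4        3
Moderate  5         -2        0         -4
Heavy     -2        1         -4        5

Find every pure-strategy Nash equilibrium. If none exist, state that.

Fleet A against Light: payoffs -2, -1, 3, 4 → best response Heavy.
Fleet A against Moderate: payoffs 2, -1, 0, 5 → best response Heavy.
Fleet A against Heavy: payoffs -3, -5, 0, 3 → best response Heavy.
Fleet A against Max: payoffs -1, 1, 5, 2 → best response Moderate.
Fleet B against Rest: payoffs 5, -5, -4, 4 → best response Light.
Fleet B against Light: payoffs 4, 0, -4, 3 → best response Light.
Fleet B against Moderate: payoffs 5, -2, 0, -4 → best response Light.
Fleet B against Heavy: payoffs -2, 1, -4, 5 → best response Max.
No profile is a mutual best response for all players.

This game has no pure Nash equilibrium.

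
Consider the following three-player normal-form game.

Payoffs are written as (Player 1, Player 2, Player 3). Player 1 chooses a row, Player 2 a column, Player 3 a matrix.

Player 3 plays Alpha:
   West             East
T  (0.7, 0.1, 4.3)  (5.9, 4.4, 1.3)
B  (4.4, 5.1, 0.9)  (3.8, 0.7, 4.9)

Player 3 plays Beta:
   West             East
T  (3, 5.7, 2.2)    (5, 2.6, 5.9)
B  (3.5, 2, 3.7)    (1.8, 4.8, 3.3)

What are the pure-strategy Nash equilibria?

none

Player 1 against (West, Alpha): payoffs 0.7, 4.4 → best response B.
Player 1 against (West, Beta): payoffs 3, 3.5 → best response B.
Player 1 against (East, Alpha): payoffs 5.9, 3.8 → best response T.
Player 1 against (East, Beta): payoffs 5, 1.8 → best response T.
Player 2 against (T, Alpha): payoffs 0.1, 4.4 → best response East.
Player 2 against (T, Beta): payoffs 5.7, 2.6 → best response West.
Player 2 against (B, Alpha): payoffs 5.1, 0.7 → best response West.
Player 2 against (B, Beta): payoffs 2, 4.8 → best response East.
Player 3 against (T, West): payoffs 4.3, 2.2 → best response Alpha.
Player 3 against (T, East): payoffs 1.3, 5.9 → best response Beta.
Player 3 against (B, West): payoffs 0.9, 3.7 → best response Beta.
Player 3 against (B, East): payoffs 4.9, 3.3 → best response Alpha.
No profile is a mutual best response for all players.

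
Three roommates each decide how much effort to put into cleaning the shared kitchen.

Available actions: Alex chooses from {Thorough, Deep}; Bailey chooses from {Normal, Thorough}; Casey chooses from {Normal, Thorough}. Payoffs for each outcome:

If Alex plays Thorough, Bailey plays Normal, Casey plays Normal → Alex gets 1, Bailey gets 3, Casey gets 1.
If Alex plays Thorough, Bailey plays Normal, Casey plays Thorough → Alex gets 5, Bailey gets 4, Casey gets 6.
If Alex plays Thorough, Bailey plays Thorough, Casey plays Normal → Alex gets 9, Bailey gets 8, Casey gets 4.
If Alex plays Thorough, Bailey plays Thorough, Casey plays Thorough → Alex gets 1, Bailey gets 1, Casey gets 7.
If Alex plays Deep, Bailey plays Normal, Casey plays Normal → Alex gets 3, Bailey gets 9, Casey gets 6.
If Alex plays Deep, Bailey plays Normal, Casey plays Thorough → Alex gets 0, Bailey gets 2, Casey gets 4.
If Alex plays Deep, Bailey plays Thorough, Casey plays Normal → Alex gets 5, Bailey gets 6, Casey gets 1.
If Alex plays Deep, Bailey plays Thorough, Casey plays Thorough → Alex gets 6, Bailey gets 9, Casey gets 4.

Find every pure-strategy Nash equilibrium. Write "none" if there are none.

Pure-strategy Nash equilibria: (Thorough, Normal, Thorough) and (Deep, Normal, Normal) and (Deep, Thorough, Thorough)

(Thorough, Normal, Normal): Alex can switch to Deep (1 → 3). Not NE.
(Thorough, Normal, Thorough): Alex gets 5, best alternative 0; Bailey gets 4, best alternative 1; Casey gets 6, best alternative 1. No profitable deviation — NE.
(Thorough, Thorough, Normal): Casey can switch to Thorough (4 → 7). Not NE.
(Thorough, Thorough, Thorough): Alex can switch to Deep (1 → 6). Not NE.
(Deep, Normal, Normal): Alex gets 3, best alternative 1; Bailey gets 9, best alternative 6; Casey gets 6, best alternative 4. No profitable deviation — NE.
(Deep, Normal, Thorough): Alex can switch to Thorough (0 → 5). Not NE.
(Deep, Thorough, Normal): Alex can switch to Thorough (5 → 9). Not NE.
(Deep, Thorough, Thorough): Alex gets 6, best alternative 1; Bailey gets 9, best alternative 2; Casey gets 4, best alternative 1. No profitable deviation — NE.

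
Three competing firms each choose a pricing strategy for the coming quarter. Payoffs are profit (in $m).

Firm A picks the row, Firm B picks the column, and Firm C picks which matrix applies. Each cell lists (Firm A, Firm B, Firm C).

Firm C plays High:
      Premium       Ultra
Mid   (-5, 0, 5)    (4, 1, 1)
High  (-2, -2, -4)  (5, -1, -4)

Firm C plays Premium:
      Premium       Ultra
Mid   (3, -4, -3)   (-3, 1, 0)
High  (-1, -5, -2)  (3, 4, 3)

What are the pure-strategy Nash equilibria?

The unique pure-strategy Nash equilibrium is (High, Ultra, Premium).

Firm A against (Premium, High): payoffs -5, -2 → best response High.
Firm A against (Premium, Premium): payoffs 3, -1 → best response Mid.
Firm A against (Ultra, High): payoffs 4, 5 → best response High.
Firm A against (Ultra, Premium): payoffs -3, 3 → best response High.
Firm B against (Mid, High): payoffs 0, 1 → best response Ultra.
Firm B against (Mid, Premium): payoffs -4, 1 → best response Ultra.
Firm B against (High, High): payoffs -2, -1 → best response Ultra.
Firm B against (High, Premium): payoffs -5, 4 → best response Ultra.
Firm C against (Mid, Premium): payoffs 5, -3 → best response High.
Firm C against (Mid, Ultra): payoffs 1, 0 → best response High.
Firm C against (High, Premium): payoffs -4, -2 → best response Premium.
Firm C against (High, Ultra): payoffs -4, 3 → best response Premium.
Mutual best responses: (High, Ultra, Premium).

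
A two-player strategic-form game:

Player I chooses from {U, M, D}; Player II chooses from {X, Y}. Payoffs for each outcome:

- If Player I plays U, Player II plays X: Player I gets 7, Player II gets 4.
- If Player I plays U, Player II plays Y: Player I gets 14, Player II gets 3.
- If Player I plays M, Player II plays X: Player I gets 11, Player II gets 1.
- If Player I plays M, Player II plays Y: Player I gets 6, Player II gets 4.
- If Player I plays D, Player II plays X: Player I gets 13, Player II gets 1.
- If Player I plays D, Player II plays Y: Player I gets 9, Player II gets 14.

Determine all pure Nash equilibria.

none

For each player, find the best response to each opponent profile; mutual best responses are the pure NE.
Player I against X: payoffs 7, 11, 13 → best response D.
Player I against Y: payoffs 14, 6, 9 → best response U.
Player II against U: payoffs 4, 3 → best response X.
Player II against M: payoffs 1, 4 → best response Y.
Player II against D: payoffs 1, 14 → best response Y.
No profile is a mutual best response for all players.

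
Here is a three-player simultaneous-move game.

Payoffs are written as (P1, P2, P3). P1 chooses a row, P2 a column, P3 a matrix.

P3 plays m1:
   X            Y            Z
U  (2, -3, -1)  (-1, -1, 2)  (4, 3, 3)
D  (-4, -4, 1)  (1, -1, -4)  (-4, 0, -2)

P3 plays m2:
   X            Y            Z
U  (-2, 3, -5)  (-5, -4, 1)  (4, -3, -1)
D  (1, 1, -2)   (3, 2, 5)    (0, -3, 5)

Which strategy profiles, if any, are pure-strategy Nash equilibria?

P1 against (X, m1): payoffs 2, -4 → best response U.
P1 against (X, m2): payoffs -2, 1 → best response D.
P1 against (Y, m1): payoffs -1, 1 → best response D.
P1 against (Y, m2): payoffs -5, 3 → best response D.
P1 against (Z, m1): payoffs 4, -4 → best response U.
P1 against (Z, m2): payoffs 4, 0 → best response U.
P2 against (U, m1): payoffs -3, -1, 3 → best response Z.
P2 against (U, m2): payoffs 3, -4, -3 → best response X.
P2 against (D, m1): payoffs -4, -1, 0 → best response Z.
P2 against (D, m2): payoffs 1, 2, -3 → best response Y.
P3 against (U, X): payoffs -1, -5 → best response m1.
P3 against (U, Y): payoffs 2, 1 → best response m1.
P3 against (U, Z): payoffs 3, -1 → best response m1.
P3 against (D, X): payoffs 1, -2 → best response m1.
P3 against (D, Y): payoffs -4, 5 → best response m2.
P3 against (D, Z): payoffs -2, 5 → best response m2.
Mutual best responses: (U, Z, m1); (D, Y, m2).

Pure-strategy Nash equilibria: (U, Z, m1), (D, Y, m2)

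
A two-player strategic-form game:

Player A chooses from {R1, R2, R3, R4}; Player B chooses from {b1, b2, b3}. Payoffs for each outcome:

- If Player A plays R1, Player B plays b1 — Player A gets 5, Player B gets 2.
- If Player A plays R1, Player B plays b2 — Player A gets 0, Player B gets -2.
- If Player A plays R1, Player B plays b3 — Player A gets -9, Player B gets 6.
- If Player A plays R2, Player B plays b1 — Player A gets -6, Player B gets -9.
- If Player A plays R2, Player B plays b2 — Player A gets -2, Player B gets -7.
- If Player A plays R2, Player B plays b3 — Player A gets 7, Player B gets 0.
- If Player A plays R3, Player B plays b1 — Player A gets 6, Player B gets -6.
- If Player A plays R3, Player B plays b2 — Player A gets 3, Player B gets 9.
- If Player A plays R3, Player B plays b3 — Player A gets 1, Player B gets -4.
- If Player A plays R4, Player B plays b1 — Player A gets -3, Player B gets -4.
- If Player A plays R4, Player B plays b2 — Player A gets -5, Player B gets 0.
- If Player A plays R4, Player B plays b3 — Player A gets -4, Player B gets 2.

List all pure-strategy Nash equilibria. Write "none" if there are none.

For each player, find the best response to each opponent profile; mutual best responses are the pure NE.
Player A against b1: payoffs 5, -6, 6, -3 → best response R3.
Player A against b2: payoffs 0, -2, 3, -5 → best response R3.
Player A against b3: payoffs -9, 7, 1, -4 → best response R2.
Player B against R1: payoffs 2, -2, 6 → best response b3.
Player B against R2: payoffs -9, -7, 0 → best response b3.
Player B against R3: payoffs -6, 9, -4 → best response b2.
Player B against R4: payoffs -4, 0, 2 → best response b3.
Mutual best responses: (R2, b3); (R3, b2).

The pure Nash equilibria are (R2, b3) and (R3, b2).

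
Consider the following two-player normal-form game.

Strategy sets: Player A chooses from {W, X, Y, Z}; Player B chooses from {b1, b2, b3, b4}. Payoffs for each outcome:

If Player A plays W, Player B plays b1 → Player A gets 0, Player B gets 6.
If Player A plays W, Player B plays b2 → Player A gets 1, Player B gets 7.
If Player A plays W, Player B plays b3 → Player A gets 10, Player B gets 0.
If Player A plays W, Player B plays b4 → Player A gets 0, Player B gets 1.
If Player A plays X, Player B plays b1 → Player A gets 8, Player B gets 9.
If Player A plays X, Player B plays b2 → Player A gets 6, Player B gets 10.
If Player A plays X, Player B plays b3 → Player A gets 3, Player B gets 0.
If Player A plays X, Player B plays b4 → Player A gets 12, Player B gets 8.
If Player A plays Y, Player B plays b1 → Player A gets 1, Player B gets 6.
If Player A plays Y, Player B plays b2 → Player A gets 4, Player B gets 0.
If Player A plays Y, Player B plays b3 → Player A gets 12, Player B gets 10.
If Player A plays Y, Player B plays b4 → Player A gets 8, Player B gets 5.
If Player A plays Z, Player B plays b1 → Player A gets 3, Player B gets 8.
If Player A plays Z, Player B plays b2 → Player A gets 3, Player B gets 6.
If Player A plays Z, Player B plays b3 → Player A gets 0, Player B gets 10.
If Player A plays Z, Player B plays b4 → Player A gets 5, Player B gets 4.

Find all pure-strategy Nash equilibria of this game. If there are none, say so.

For each player, find the best response to each opponent profile; mutual best responses are the pure NE.
Player A against b1: payoffs 0, 8, 1, 3 → best response X.
Player A against b2: payoffs 1, 6, 4, 3 → best response X.
Player A against b3: payoffs 10, 3, 12, 0 → best response Y.
Player A against b4: payoffs 0, 12, 8, 5 → best response X.
Player B against W: payoffs 6, 7, 0, 1 → best response b2.
Player B against X: payoffs 9, 10, 0, 8 → best response b2.
Player B against Y: payoffs 6, 0, 10, 5 → best response b3.
Player B against Z: payoffs 8, 6, 10, 4 → best response b3.
Mutual best responses: (X, b2); (Y, b3).

The pure Nash equilibria are (X, b2); (Y, b3).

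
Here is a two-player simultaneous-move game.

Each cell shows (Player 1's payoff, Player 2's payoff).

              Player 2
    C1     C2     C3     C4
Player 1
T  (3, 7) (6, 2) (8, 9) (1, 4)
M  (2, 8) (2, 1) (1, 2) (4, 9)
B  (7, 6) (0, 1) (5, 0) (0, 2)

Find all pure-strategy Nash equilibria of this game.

(T, C1): Player 1 can switch to B (3 → 7). Not NE.
(T, C2): Player 2 can switch to C1 (2 → 7). Not NE.
(T, C3): Player 1 gets 8, best alternative 5; Player 2 gets 9, best alternative 7. No profitable deviation — NE.
(T, C4): Player 1 can switch to M (1 → 4). Not NE.
(M, C1): Player 1 can switch to T (2 → 3). Not NE.
(M, C2): Player 1 can switch to T (2 → 6). Not NE.
(M, C3): Player 1 can switch to T (1 → 8). Not NE.
(M, C4): Player 1 gets 4, best alternative 1; Player 2 gets 9, best alternative 8. No profitable deviation — NE.
(B, C1): Player 1 gets 7, best alternative 3; Player 2 gets 6, best alternative 2. No profitable deviation — NE.
(B, C2): Player 1 can switch to T (0 → 6). Not NE.
(B, C3): Player 1 can switch to T (5 → 8). Not NE.
(B, C4): Player 1 can switch to T (0 → 1). Not NE.

Pure-strategy Nash equilibria: (T, C3) and (M, C4) and (B, C1)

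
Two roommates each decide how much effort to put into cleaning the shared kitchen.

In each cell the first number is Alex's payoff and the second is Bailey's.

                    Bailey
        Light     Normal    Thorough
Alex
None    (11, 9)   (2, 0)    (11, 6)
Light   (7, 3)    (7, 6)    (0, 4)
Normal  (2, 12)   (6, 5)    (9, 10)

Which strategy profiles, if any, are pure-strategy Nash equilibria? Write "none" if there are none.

The pure Nash equilibria are (None, Light), (Light, Normal).

(None, Light): Alex gets 11, best alternative 7; Bailey gets 9, best alternative 6. No profitable deviation — NE.
(None, Normal): Alex can switch to Light (2 → 7). Not NE.
(None, Thorough): Bailey can switch to Light (6 → 9). Not NE.
(Light, Light): Alex can switch to None (7 → 11). Not NE.
(Light, Normal): Alex gets 7, best alternative 6; Bailey gets 6, best alternative 4. No profitable deviation — NE.
(Light, Thorough): Alex can switch to None (0 → 11). Not NE.
(Normal, Light): Alex can switch to None (2 → 11). Not NE.
(Normal, Normal): Alex can switch to Light (6 → 7). Not NE.
(Normal, Thorough): Alex can switch to None (9 → 11). Not NE.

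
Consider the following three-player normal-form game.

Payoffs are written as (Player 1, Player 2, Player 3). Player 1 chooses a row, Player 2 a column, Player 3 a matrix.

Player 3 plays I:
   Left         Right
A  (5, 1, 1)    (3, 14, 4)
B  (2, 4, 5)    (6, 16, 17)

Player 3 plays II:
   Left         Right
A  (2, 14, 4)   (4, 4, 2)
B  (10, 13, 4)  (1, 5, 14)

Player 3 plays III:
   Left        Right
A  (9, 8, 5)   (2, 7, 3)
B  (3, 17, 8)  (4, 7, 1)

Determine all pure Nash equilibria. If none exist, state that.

Player 1 against (Left, I): payoffs 5, 2 → best response A.
Player 1 against (Left, II): payoffs 2, 10 → best response B.
Player 1 against (Left, III): payoffs 9, 3 → best response A.
Player 1 against (Right, I): payoffs 3, 6 → best response B.
Player 1 against (Right, II): payoffs 4, 1 → best response A.
Player 1 against (Right, III): payoffs 2, 4 → best response B.
Player 2 against (A, I): payoffs 1, 14 → best response Right.
Player 2 against (A, II): payoffs 14, 4 → best response Left.
Player 2 against (A, III): payoffs 8, 7 → best response Left.
Player 2 against (B, I): payoffs 4, 16 → best response Right.
Player 2 against (B, II): payoffs 13, 5 → best response Left.
Player 2 against (B, III): payoffs 17, 7 → best response Left.
Player 3 against (A, Left): payoffs 1, 4, 5 → best response III.
Player 3 against (A, Right): payoffs 4, 2, 3 → best response I.
Player 3 against (B, Left): payoffs 5, 4, 8 → best response III.
Player 3 against (B, Right): payoffs 17, 14, 1 → best response I.
Mutual best responses: (A, Left, III); (B, Right, I).

Pure-strategy Nash equilibria: (A, Left, III) and (B, Right, I)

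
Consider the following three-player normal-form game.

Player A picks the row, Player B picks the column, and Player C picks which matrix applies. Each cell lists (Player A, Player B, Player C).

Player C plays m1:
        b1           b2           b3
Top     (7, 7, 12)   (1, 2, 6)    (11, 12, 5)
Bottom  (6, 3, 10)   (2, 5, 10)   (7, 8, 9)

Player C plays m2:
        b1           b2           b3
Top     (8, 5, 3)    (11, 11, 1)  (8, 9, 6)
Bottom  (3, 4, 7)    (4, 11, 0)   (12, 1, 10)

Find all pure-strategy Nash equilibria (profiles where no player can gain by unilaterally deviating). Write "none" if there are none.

There is no pure-strategy Nash equilibrium.

Player A against (b1, m1): payoffs 7, 6 → best response Top.
Player A against (b1, m2): payoffs 8, 3 → best response Top.
Player A against (b2, m1): payoffs 1, 2 → best response Bottom.
Player A against (b2, m2): payoffs 11, 4 → best response Top.
Player A against (b3, m1): payoffs 11, 7 → best response Top.
Player A against (b3, m2): payoffs 8, 12 → best response Bottom.
Player B against (Top, m1): payoffs 7, 2, 12 → best response b3.
Player B against (Top, m2): payoffs 5, 11, 9 → best response b2.
Player B against (Bottom, m1): payoffs 3, 5, 8 → best response b3.
Player B against (Bottom, m2): payoffs 4, 11, 1 → best response b2.
Player C against (Top, b1): payoffs 12, 3 → best response m1.
Player C against (Top, b2): payoffs 6, 1 → best response m1.
Player C against (Top, b3): payoffs 5, 6 → best response m2.
Player C against (Bottom, b1): payoffs 10, 7 → best response m1.
Player C against (Bottom, b2): payoffs 10, 0 → best response m1.
Player C against (Bottom, b3): payoffs 9, 10 → best response m2.
No profile is a mutual best response for all players.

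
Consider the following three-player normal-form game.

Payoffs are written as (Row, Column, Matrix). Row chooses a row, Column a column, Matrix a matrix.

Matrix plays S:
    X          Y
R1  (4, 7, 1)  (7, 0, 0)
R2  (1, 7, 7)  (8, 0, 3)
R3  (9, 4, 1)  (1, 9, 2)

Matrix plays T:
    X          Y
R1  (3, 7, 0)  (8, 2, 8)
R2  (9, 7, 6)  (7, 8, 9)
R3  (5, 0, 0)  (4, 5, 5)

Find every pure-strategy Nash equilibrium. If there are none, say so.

none

Row against (X, S): payoffs 4, 1, 9 → best response R3.
Row against (X, T): payoffs 3, 9, 5 → best response R2.
Row against (Y, S): payoffs 7, 8, 1 → best response R2.
Row against (Y, T): payoffs 8, 7, 4 → best response R1.
Column against (R1, S): payoffs 7, 0 → best response X.
Column against (R1, T): payoffs 7, 2 → best response X.
Column against (R2, S): payoffs 7, 0 → best response X.
Column against (R2, T): payoffs 7, 8 → best response Y.
Column against (R3, S): payoffs 4, 9 → best response Y.
Column against (R3, T): payoffs 0, 5 → best response Y.
Matrix against (R1, X): payoffs 1, 0 → best response S.
Matrix against (R1, Y): payoffs 0, 8 → best response T.
Matrix against (R2, X): payoffs 7, 6 → best response S.
Matrix against (R2, Y): payoffs 3, 9 → best response T.
Matrix against (R3, X): payoffs 1, 0 → best response S.
Matrix against (R3, Y): payoffs 2, 5 → best response T.
No profile is a mutual best response for all players.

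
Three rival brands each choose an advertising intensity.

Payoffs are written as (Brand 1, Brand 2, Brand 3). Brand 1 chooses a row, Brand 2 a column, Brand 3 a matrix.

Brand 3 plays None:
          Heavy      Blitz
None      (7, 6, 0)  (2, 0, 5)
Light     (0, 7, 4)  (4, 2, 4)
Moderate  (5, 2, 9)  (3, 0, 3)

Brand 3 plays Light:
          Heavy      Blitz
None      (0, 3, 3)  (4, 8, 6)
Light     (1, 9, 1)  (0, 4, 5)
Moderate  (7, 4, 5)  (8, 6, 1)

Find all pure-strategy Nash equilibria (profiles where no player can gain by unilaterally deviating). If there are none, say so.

This game has no pure Nash equilibrium.

Brand 1 against (Heavy, None): payoffs 7, 0, 5 → best response None.
Brand 1 against (Heavy, Light): payoffs 0, 1, 7 → best response Moderate.
Brand 1 against (Blitz, None): payoffs 2, 4, 3 → best response Light.
Brand 1 against (Blitz, Light): payoffs 4, 0, 8 → best response Moderate.
Brand 2 against (None, None): payoffs 6, 0 → best response Heavy.
Brand 2 against (None, Light): payoffs 3, 8 → best response Blitz.
Brand 2 against (Light, None): payoffs 7, 2 → best response Heavy.
Brand 2 against (Light, Light): payoffs 9, 4 → best response Heavy.
Brand 2 against (Moderate, None): payoffs 2, 0 → best response Heavy.
Brand 2 against (Moderate, Light): payoffs 4, 6 → best response Blitz.
Brand 3 against (None, Heavy): payoffs 0, 3 → best response Light.
Brand 3 against (None, Blitz): payoffs 5, 6 → best response Light.
Brand 3 against (Light, Heavy): payoffs 4, 1 → best response None.
Brand 3 against (Light, Blitz): payoffs 4, 5 → best response Light.
Brand 3 against (Moderate, Heavy): payoffs 9, 5 → best response None.
Brand 3 against (Moderate, Blitz): payoffs 3, 1 → best response None.
No profile is a mutual best response for all players.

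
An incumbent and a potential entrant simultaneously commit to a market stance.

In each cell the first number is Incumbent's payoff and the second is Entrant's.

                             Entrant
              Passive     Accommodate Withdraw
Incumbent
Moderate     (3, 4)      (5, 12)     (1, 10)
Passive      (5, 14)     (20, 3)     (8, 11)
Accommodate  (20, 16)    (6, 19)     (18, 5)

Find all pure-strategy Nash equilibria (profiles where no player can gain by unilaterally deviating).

There is no pure-strategy Nash equilibrium.

Mark each player's best response to every combination of opponents' strategies; a profile where every player is best-responding is a pure Nash equilibrium.
Incumbent against Passive: payoffs 3, 5, 20 → best response Accommodate.
Incumbent against Accommodate: payoffs 5, 20, 6 → best response Passive.
Incumbent against Withdraw: payoffs 1, 8, 18 → best response Accommodate.
Entrant against Moderate: payoffs 4, 12, 10 → best response Accommodate.
Entrant against Passive: payoffs 14, 3, 11 → best response Passive.
Entrant against Accommodate: payoffs 16, 19, 5 → best response Accommodate.
No profile is a mutual best response for all players.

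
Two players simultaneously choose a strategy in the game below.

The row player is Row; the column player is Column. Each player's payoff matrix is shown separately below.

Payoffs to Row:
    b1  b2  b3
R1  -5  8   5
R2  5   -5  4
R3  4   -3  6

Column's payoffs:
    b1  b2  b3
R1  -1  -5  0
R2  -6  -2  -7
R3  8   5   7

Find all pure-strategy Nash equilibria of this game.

(R1, b1): Row can switch to R2 (-5 → 5). Not NE.
(R1, b2): Column can switch to b1 (-5 → -1). Not NE.
(R1, b3): Row can switch to R3 (5 → 6). Not NE.
(R2, b1): Column can switch to b2 (-6 → -2). Not NE.
(R2, b2): Row can switch to R1 (-5 → 8). Not NE.
(R2, b3): Row can switch to R1 (4 → 5). Not NE.
(R3, b1): Row can switch to R2 (4 → 5). Not NE.
(R3, b2): Row can switch to R1 (-3 → 8). Not NE.
(The remaining 1 profile has a profitable deviation by the same check.)

This game has no pure Nash equilibrium.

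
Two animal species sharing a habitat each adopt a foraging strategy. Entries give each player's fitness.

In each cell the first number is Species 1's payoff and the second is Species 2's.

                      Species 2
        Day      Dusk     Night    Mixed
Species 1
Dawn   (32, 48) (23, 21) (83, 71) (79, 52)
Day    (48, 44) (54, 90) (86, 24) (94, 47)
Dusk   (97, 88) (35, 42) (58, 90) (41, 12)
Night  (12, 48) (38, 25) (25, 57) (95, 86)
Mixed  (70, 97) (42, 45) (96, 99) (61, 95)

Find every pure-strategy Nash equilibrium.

Pure-strategy Nash equilibria: (Day, Dusk), (Night, Mixed), (Mixed, Night)

(Dawn, Day): Species 1 can switch to Day (32 → 48). Not NE.
(Dawn, Dusk): Species 1 can switch to Day (23 → 54). Not NE.
(Dawn, Night): Species 1 can switch to Day (83 → 86). Not NE.
(Dawn, Mixed): Species 1 can switch to Day (79 → 94). Not NE.
(Day, Day): Species 1 can switch to Dusk (48 → 97). Not NE.
(Day, Dusk): Species 1 gets 54, best alternative 42; Species 2 gets 90, best alternative 47. No profitable deviation — NE.
(Day, Night): Species 1 can switch to Mixed (86 → 96). Not NE.
(Day, Mixed): Species 1 can switch to Night (94 → 95). Not NE.
(Dusk, Day): Species 2 can switch to Night (88 → 90). Not NE.
(Night, Mixed): Species 1 gets 95, best alternative 94; Species 2 gets 86, best alternative 57. No profitable deviation — NE.
(Mixed, Night): Species 1 gets 96, best alternative 86; Species 2 gets 99, best alternative 97. No profitable deviation — NE.
(The remaining 9 profiles each have a profitable deviation by the same check.)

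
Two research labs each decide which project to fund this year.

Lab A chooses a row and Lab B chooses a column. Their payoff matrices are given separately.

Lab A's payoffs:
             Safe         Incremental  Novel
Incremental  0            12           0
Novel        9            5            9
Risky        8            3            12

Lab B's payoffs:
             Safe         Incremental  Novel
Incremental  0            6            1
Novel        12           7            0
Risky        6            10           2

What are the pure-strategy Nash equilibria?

The pure Nash equilibria are (Incremental, Incremental); (Novel, Safe).

Mark each player's best response to every combination of opponents' strategies; a profile where every player is best-responding is a pure Nash equilibrium.
Lab A against Safe: payoffs 0, 9, 8 → best response Novel.
Lab A against Incremental: payoffs 12, 5, 3 → best response Incremental.
Lab A against Novel: payoffs 0, 9, 12 → best response Risky.
Lab B against Incremental: payoffs 0, 6, 1 → best response Incremental.
Lab B against Novel: payoffs 12, 7, 0 → best response Safe.
Lab B against Risky: payoffs 6, 10, 2 → best response Incremental.
Mutual best responses: (Incremental, Incremental); (Novel, Safe).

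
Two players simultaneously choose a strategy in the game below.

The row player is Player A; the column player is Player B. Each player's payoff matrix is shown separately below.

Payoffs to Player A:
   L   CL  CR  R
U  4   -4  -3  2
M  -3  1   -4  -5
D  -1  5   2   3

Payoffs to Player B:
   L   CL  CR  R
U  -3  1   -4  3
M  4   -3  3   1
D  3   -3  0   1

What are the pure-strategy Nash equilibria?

Player A against L: payoffs 4, -3, -1 → best response U.
Player A against CL: payoffs -4, 1, 5 → best response D.
Player A against CR: payoffs -3, -4, 2 → best response D.
Player A against R: payoffs 2, -5, 3 → best response D.
Player B against U: payoffs -3, 1, -4, 3 → best response R.
Player B against M: payoffs 4, -3, 3, 1 → best response L.
Player B against D: payoffs 3, -3, 0, 1 → best response L.
No profile is a mutual best response for all players.

none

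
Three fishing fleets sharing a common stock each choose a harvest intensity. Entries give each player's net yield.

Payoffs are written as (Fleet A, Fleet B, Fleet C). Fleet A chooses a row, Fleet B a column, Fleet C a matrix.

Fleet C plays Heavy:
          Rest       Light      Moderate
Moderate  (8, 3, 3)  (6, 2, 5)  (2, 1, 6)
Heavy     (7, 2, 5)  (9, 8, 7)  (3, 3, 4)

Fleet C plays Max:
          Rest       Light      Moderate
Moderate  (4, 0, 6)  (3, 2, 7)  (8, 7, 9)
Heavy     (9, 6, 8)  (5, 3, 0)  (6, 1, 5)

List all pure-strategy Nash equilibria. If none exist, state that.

(Moderate, Rest, Heavy): Fleet C can switch to Max (3 → 6). Not NE.
(Moderate, Rest, Max): Fleet A can switch to Heavy (4 → 9). Not NE.
(Moderate, Light, Heavy): Fleet A can switch to Heavy (6 → 9). Not NE.
(Moderate, Light, Max): Fleet A can switch to Heavy (3 → 5). Not NE.
(Moderate, Moderate, Heavy): Fleet A can switch to Heavy (2 → 3). Not NE.
(Moderate, Moderate, Max): Fleet A gets 8, best alternative 6; Fleet B gets 7, best alternative 2; Fleet C gets 9, best alternative 6. No profitable deviation — NE.
(Heavy, Rest, Heavy): Fleet A can switch to Moderate (7 → 8). Not NE.
(Heavy, Rest, Max): Fleet A gets 9, best alternative 4; Fleet B gets 6, best alternative 3; Fleet C gets 8, best alternative 5. No profitable deviation — NE.
(Heavy, Light, Heavy): Fleet A gets 9, best alternative 6; Fleet B gets 8, best alternative 3; Fleet C gets 7, best alternative 0. No profitable deviation — NE.
(Heavy, Light, Max): Fleet B can switch to Rest (3 → 6). Not NE.
(Heavy, Moderate, Heavy): Fleet B can switch to Light (3 → 8). Not NE.
(The remaining 1 profile has a profitable deviation by the same check.)

Pure-strategy Nash equilibria: (Moderate, Moderate, Max); (Heavy, Rest, Max); (Heavy, Light, Heavy)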